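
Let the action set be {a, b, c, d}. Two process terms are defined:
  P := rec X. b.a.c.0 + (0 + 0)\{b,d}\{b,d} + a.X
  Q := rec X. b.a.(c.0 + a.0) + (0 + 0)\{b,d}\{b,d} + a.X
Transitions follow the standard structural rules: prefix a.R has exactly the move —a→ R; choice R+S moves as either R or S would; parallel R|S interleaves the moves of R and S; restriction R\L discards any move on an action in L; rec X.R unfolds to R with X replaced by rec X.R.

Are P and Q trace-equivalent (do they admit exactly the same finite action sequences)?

Reachable graph of P (4 states):
  u0 = rec X. b.a.c.0 + (0 + 0)\{b,d}\{b,d} + a.X ⊢ —a→ u0, —b→ u1
  u1 = a.c.0 ⊢ —a→ u2
  u2 = c.0 ⊢ —c→ u3
  u3 = 0 ⊢ ∅
Reachable graph of Q (4 states):
  v0 = rec X. b.a.(c.0 + a.0) + (0 + 0)\{b,d}\{b,d} + a.X ⊢ —a→ v0, —b→ v1
  v1 = a.(c.0 + a.0) ⊢ —a→ v2
  v2 = c.0 + a.0 ⊢ —a→ v3, —c→ v3
  v3 = 0 ⊢ ∅
Trace ⟨baa⟩ through Q, begin at {v0}:
  [1] b ⇒ {v1}
  [2] a ⇒ {v2}
  [3] a ⇒ {v3}
  ✓ Q
Trace ⟨baa⟩ through P, begin at {u0}:
  [1] b ⇒ {u1}
  [2] a ⇒ {u2}
  [3] a ⇒ no successor for P

trace-distinct — witness ⟨baa⟩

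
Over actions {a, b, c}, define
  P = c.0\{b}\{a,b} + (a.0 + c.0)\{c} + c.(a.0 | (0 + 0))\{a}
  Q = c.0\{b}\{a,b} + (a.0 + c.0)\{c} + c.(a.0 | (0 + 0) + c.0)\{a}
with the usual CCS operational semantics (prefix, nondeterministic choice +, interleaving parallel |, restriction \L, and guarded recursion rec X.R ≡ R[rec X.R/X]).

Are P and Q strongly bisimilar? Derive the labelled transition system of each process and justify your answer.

not bisimilar

LTS(P): 4 reachable states
  s0 = c.0\{b}\{a,b} + (a.0 + c.0)\{c} + c.(a.0 | (0 + 0))\{a} ⊢ =a=> s1, =c=> s2, =c=> s3
  s1 = 0\{c} ⊢ deadlocked
  s2 = (a.0 | (0 + 0))\{a} ⊢ deadlocked
  s3 = 0\{b}\{a,b} ⊢ deadlocked
LTS(Q): 5 reachable states
  t0 = c.0\{b}\{a,b} + (a.0 + c.0)\{c} + c.(a.0 | (0 + 0) + c.0)\{a} ⊢ =a=> t1, =c=> t2, =c=> t3
  t1 = 0\{c} ⊢ deadlocked
  t2 = (a.0 | (0 + 0) + c.0)\{a} ⊢ =c=> t4
  t3 = 0\{b}\{a,b} ⊢ deadlocked
  t4 = 0\{a} ⊢ deadlocked
Coarsest stable partition (strong bisimilarity classes):
  B0 = {s0}
  B1 = {s1, s2, s3, t1, t3, t4}
  B2 = {t0}
  B3 = {t2}
s0 ∈ B0, t0 ∈ B2 → different blocks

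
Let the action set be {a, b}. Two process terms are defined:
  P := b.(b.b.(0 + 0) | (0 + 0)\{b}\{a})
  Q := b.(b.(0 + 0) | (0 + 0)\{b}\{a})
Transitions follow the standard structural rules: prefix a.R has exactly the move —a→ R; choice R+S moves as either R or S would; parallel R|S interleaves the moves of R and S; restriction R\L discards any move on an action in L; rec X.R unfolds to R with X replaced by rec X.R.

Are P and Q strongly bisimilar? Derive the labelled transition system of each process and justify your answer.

P ≁ Q

P's transition system — 4 states:
  s0 = b.(b.b.(0 + 0) | (0 + 0)\{b}\{a}) has moves -b-> s1
  s1 = b.b.(0 + 0) | (0 + 0)\{b}\{a} has moves -b-> s2
  s2 = b.(0 + 0) | (0 + 0)\{b}\{a} has moves -b-> s3
  s3 = (0 + 0) | (0 + 0)\{b}\{a} has moves deadlocked
Q's transition system — 3 states:
  t0 = b.(b.(0 + 0) | (0 + 0)\{b}\{a}) has moves -b-> t1
  t1 = b.(0 + 0) | (0 + 0)\{b}\{a} has moves -b-> t2
  t2 = (0 + 0) | (0 + 0)\{b}\{a} has moves deadlocked
Bisimilarity quotient blocks:
  B0 = {s0}
  B1 = {s1, t0}
  B2 = {s2, t1}
  B3 = {s3, t2}
s0 ∈ B0, t0 ∈ B1 → different blocks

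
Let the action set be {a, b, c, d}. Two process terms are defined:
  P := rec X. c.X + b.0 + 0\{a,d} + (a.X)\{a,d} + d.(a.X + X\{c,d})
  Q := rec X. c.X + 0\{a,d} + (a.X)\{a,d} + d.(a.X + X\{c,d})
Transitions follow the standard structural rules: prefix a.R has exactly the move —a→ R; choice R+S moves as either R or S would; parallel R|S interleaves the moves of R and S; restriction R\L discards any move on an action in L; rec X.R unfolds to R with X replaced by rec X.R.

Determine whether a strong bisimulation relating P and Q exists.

LTS(P): 4 reachable states
  p0 = rec X. c.X + b.0 + 0\{a,d} + (a.X)\{a,d} + d.(a.X + X\{c,d}) has moves ··b··> p1, ··c··> p0, ··d··> p2
  p1 = 0 has moves deadlocked
  p2 = a.(rec X. c.X + b.0 + 0\{a,d} + (a.X)\{a,d} + d.(a.X + X\{c,d})) + (rec X. c.X + b.0 + 0\{a,d} + (a.X)\{a,d} + d.(a.X + X\{c,d}))\{c,d} has moves ··a··> p0, ··b··> p3
  p3 = 0\{c,d} has moves deadlocked
LTS(Q): 2 reachable states
  q0 = rec X. c.X + 0\{a,d} + (a.X)\{a,d} + d.(a.X + X\{c,d}) has moves ··c··> q0, ··d··> q1
  q1 = a.(rec X. c.X + 0\{a,d} + (a.X)\{a,d} + d.(a.X + X\{c,d})) + (rec X. c.X + 0\{a,d} + (a.X)\{a,d} + d.(a.X + X\{c,d}))\{c,d} has moves ··a··> q0
Bisimilarity quotient blocks:
  B0 = {p0}
  B1 = {p2}
  B2 = {p1, p3}
  B3 = {q0}
  B4 = {q1}
p0 ∈ B0, q0 ∈ B3 → different blocks

not bisimilar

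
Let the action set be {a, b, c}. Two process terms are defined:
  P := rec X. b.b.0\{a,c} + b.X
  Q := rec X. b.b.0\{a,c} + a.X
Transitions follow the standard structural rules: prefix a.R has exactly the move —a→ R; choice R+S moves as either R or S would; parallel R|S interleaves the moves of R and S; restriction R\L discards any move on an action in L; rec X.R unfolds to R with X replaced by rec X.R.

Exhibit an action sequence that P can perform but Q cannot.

bbb

P's transition system — 3 states:
  s0 = rec X. b.b.0\{a,c} + b.X :: --b--▸ s0, --b--▸ s1
  s1 = b.0\{a,c} :: --b--▸ s2
  s2 = 0\{a,c} :: deadlocked
Q's transition system — 3 states:
  t0 = rec X. b.b.0\{a,c} + a.X :: --a--▸ t0, --b--▸ t1
  t1 = b.0\{a,c} :: --b--▸ t2
  t2 = 0\{a,c} :: deadlocked
Run σ = ⟨bbb⟩ on P: start {s0}
  [1] b ⇒ {s0, s1}
  [2] b ⇒ {s0, s1, s2}
  [3] b ⇒ {s0, s1, s2}
  ✓ P
Run σ = ⟨bbb⟩ on Q: start {t0}
  [1] b ⇒ {t1}
  [2] b ⇒ {t2}
  [3] b ⇒ ∅  — Q cannot continue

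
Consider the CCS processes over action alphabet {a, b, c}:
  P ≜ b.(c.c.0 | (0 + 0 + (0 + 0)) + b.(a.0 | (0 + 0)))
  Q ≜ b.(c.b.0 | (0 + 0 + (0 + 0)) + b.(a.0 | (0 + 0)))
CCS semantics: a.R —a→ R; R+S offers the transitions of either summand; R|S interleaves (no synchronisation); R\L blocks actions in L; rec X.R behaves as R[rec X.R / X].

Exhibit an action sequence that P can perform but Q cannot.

LTS(P): 6 reachable states
  p0 = b.(c.c.0 | (0 + 0 + (0 + 0)) + b.(a.0 | (0 + 0))) → —b→ p1
  p1 = c.c.0 | (0 + 0 + (0 + 0)) + b.(a.0 | (0 + 0)) → —b→ p2, —c→ p3
  p2 = a.0 | (0 + 0) → —a→ p4
  p3 = c.0 | (0 + 0 + (0 + 0)) → —c→ p5
  p4 = 0 | (0 + 0) → stopped
  p5 = 0 | (0 + 0 + (0 + 0)) → stopped
LTS(Q): 6 reachable states
  q0 = b.(c.b.0 | (0 + 0 + (0 + 0)) + b.(a.0 | (0 + 0))) → —b→ q1
  q1 = c.b.0 | (0 + 0 + (0 + 0)) + b.(a.0 | (0 + 0)) → —b→ q2, —c→ q3
  q2 = a.0 | (0 + 0) → —a→ q4
  q3 = b.0 | (0 + 0 + (0 + 0)) → —b→ q5
  q4 = 0 | (0 + 0) → stopped
  q5 = 0 | (0 + 0 + (0 + 0)) → stopped
Run σ = ⟨bcc⟩ on P: start {p0}
  [1] b ⇒ {p1}
  [2] c ⇒ {p3}
  [3] c ⇒ {p5}
  — P admits the full trace.
Run σ = ⟨bcc⟩ on Q: start {q0}
  [1] b ⇒ {q1}
  [2] c ⇒ {q3}
  [3] c ⇒ no successor for Q

bcc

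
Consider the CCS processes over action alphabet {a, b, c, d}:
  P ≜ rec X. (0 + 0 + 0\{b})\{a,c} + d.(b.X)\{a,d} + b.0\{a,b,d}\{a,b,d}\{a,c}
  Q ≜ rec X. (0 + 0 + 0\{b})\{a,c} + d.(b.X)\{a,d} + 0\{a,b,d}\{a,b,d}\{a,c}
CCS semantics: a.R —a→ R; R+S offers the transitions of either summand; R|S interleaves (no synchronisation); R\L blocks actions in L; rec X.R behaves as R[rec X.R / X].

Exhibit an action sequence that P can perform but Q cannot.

b

P's transition system — 5 states:
  s0 = rec X. (0 + 0 + 0\{b})\{a,c} + d.(b.X)\{a,d} + b.0\{a,b,d}\{a,b,d}\{a,c} | ··b··> s1, ··d··> s2
  s1 = 0\{a,b,d}\{a,b,d}\{a,c} | ·
  s2 = (b.(rec X. (0 + 0 + 0\{b})\{a,c} + d.(b.X)\{a,d} + b.0\{a,b,d}\{a,b,d}\{a,c}))\{a,d} | ··b··> s3
  s3 = (rec X. (0 + 0 + 0\{b})\{a,c} + d.(b.X)\{a,d} + b.0\{a,b,d}\{a,b,d}\{a,c})\{a,d} | ··b··> s4
  s4 = 0\{a,b,d}\{a,b,d}\{a,c}\{a,d} | ·
Q's transition system — 3 states:
  t0 = rec X. (0 + 0 + 0\{b})\{a,c} + d.(b.X)\{a,d} + 0\{a,b,d}\{a,b,d}\{a,c} | ··d··> t1
  t1 = (b.(rec X. (0 + 0 + 0\{b})\{a,c} + d.(b.X)\{a,d} + 0\{a,b,d}\{a,b,d}\{a,c}))\{a,d} | ··b··> t2
  t2 = (rec X. (0 + 0 + 0\{b})\{a,c} + d.(b.X)\{a,d} + 0\{a,b,d}\{a,b,d}\{a,c})\{a,d} | ·
Trace ⟨b⟩ through P, begin at {s0}:
  step 1 (b): {s1}
  — P admits the full trace.
Trace ⟨b⟩ through Q, begin at {t0}:
  step 1 (b): no successor for Q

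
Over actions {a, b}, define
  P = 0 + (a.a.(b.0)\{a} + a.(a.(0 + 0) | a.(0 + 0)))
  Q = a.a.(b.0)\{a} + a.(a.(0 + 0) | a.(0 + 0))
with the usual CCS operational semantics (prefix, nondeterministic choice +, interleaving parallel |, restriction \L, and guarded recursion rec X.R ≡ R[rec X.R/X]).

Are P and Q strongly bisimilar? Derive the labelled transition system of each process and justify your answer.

LTS(P): 8 reachable states
  u0 = 0 + (a.a.(b.0)\{a} + a.(a.(0 + 0) | a.(0 + 0))) | -a-> u1, -a-> u2
  u1 = a.(0 + 0) | a.(0 + 0) | -a-> u3, -a-> u4
  u2 = a.(b.0)\{a} | -a-> u5
  u3 = (0 + 0) | a.(0 + 0) | -a-> u6
  u4 = a.(0 + 0) | (0 + 0) | -a-> u6
  u5 = (b.0)\{a} | -b-> u7
  u6 = (0 + 0) | (0 + 0) | deadlocked
  u7 = 0\{a} | deadlocked
LTS(Q): 8 reachable states
  v0 = a.a.(b.0)\{a} + a.(a.(0 + 0) | a.(0 + 0)) | -a-> v1, -a-> v2
  v1 = a.(0 + 0) | a.(0 + 0) | -a-> v3, -a-> v4
  v2 = a.(b.0)\{a} | -a-> v5
  v3 = (0 + 0) | a.(0 + 0) | -a-> v6
  v4 = a.(0 + 0) | (0 + 0) | -a-> v6
  v5 = (b.0)\{a} | -b-> v7
  v6 = (0 + 0) | (0 + 0) | deadlocked
  v7 = 0\{a} | deadlocked
Partition-refinement fixed point:
  B0 = {u0, v0}
  B1 = {u2, v2}
  B2 = {u5, v5}
  B3 = {u6, u7, v6, v7}
  B4 = {u1, v1}
  B5 = {u3, u4, v3, v4}
u0 ∈ B0, v0 ∈ B0 → same block

YES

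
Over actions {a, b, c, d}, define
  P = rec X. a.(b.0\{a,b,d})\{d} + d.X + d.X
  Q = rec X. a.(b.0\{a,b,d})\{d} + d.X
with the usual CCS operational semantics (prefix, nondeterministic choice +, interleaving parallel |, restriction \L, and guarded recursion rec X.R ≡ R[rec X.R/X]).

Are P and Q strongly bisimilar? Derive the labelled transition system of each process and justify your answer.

Reachable graph of P (3 states):
  p0 = rec X. a.(b.0\{a,b,d})\{d} + d.X + d.X :: —a→ p1, —d→ p0
  p1 = (b.0\{a,b,d})\{d} :: —b→ p2
  p2 = 0\{a,b,d}\{d} :: ·
Reachable graph of Q (3 states):
  q0 = rec X. a.(b.0\{a,b,d})\{d} + d.X :: —a→ q1, —d→ q0
  q1 = (b.0\{a,b,d})\{d} :: —b→ q2
  q2 = 0\{a,b,d}\{d} :: ·
Partition-refinement fixed point:
  B0 = {p0, q0}
  B1 = {p1, q1}
  B2 = {p2, q2}
p0 ∈ B0, q0 ∈ B0 → same block

bisimilar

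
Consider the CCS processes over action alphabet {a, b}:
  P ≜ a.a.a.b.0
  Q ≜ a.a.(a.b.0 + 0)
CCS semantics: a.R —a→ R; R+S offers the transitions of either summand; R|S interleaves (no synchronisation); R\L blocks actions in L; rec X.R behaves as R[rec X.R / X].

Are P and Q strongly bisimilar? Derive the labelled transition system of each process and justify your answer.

bisimilar

P's transition system — 5 states:
  m0 = a.a.a.b.0 has moves —a→ m1
  m1 = a.a.b.0 has moves —a→ m2
  m2 = a.b.0 has moves —a→ m3
  m3 = b.0 has moves —b→ m4
  m4 = 0 has moves deadlocked
Q's transition system — 5 states:
  n0 = a.a.(a.b.0 + 0) has moves —a→ n1
  n1 = a.(a.b.0 + 0) has moves —a→ n2
  n2 = a.b.0 + 0 has moves —a→ n3
  n3 = b.0 has moves —b→ n4
  n4 = 0 has moves deadlocked
Coarsest stable partition (strong bisimilarity classes):
  B0 = {m0, n0}
  B1 = {m1, n1}
  B2 = {m2, n2}
  B3 = {m3, n3}
  B4 = {m4, n4}
m0 ∈ B0, n0 ∈ B0 → same block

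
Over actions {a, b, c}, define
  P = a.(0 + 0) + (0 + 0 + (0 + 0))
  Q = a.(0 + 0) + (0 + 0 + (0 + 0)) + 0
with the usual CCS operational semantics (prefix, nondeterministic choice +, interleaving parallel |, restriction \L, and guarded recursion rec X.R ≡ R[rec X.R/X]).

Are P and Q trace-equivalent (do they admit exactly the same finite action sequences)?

trace-equivalent

P's transition system — 2 states:
  u0 = a.(0 + 0) + (0 + 0 + (0 + 0)) has moves =a=> u1
  u1 = 0 + 0 has moves stopped
Q's transition system — 2 states:
  v0 = a.(0 + 0) + (0 + 0 + (0 + 0)) + 0 has moves =a=> v1
  v1 = 0 + 0 has moves stopped
Partition-refinement fixed point:
  B0 = {u0, v0}
  B1 = {u1, v1}
u0 ∈ B0, v0 ∈ B0 → same block
Bisimilar ⇒ trace-equivalent.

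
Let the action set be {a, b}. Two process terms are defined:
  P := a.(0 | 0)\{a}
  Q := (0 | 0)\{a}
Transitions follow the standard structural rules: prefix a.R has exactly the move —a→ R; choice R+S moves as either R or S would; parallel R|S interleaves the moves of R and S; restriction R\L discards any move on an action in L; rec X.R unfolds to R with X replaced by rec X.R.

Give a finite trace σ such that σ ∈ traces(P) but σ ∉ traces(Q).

Reachable graph of P (2 states):
  p0 = a.(0 | 0)\{a} | -a-> p1
  p1 = (0 | 0)\{a} | ∅
Reachable graph of Q (1 states):
  q0 = (0 | 0)\{a} | ∅
Executing a from P (initial set {p0}):
  [1] a ⇒ {p1}
  P completes σ.
Executing a from Q (initial set {q0}):
  [1] a ⇒ no successor for Q

a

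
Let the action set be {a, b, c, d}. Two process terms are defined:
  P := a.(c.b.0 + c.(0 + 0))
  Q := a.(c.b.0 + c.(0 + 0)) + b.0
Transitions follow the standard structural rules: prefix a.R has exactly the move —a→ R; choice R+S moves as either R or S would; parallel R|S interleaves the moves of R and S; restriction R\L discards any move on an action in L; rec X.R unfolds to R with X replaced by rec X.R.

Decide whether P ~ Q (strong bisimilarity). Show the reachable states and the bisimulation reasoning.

P ≁ Q

Reachable graph of P (5 states):
  u0 = a.(c.b.0 + c.(0 + 0)) → -a-> u1
  u1 = c.b.0 + c.(0 + 0) → -c-> u2, -c-> u3
  u2 = 0 + 0 → ·
  u3 = b.0 → -b-> u4
  u4 = 0 → ·
Reachable graph of Q (5 states):
  v0 = a.(c.b.0 + c.(0 + 0)) + b.0 → -a-> v1, -b-> v2
  v1 = c.b.0 + c.(0 + 0) → -c-> v3, -c-> v4
  v2 = 0 → ·
  v3 = 0 + 0 → ·
  v4 = b.0 → -b-> v2
Partition-refinement fixed point:
  B0 = {u0}
  B1 = {u1, v1}
  B2 = {u2, u4, v2, v3}
  B3 = {u3, v4}
  B4 = {v0}
u0 ∈ B0, v0 ∈ B4 → different blocks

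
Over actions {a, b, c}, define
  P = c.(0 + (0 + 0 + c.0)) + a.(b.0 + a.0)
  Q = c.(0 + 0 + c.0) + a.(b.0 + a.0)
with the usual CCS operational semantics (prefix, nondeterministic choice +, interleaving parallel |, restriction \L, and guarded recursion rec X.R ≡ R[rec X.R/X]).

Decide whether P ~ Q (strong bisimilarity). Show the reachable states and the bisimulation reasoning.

P ~ Q

LTS(P): 4 reachable states
  p0 = c.(0 + (0 + 0 + c.0)) + a.(b.0 + a.0) ⊢ --a--▸ p1, --c--▸ p2
  p1 = b.0 + a.0 ⊢ --a--▸ p3, --b--▸ p3
  p2 = 0 + (0 + 0 + c.0) ⊢ --c--▸ p3
  p3 = 0 ⊢ deadlocked
LTS(Q): 4 reachable states
  q0 = c.(0 + 0 + c.0) + a.(b.0 + a.0) ⊢ --a--▸ q1, --c--▸ q2
  q1 = b.0 + a.0 ⊢ --a--▸ q3, --b--▸ q3
  q2 = 0 + 0 + c.0 ⊢ --c--▸ q3
  q3 = 0 ⊢ deadlocked
Bisimilarity quotient blocks:
  B0 = {p0, q0}
  B1 = {p1, q1}
  B2 = {p3, q3}
  B3 = {p2, q2}
p0 ∈ B0, q0 ∈ B0 → same block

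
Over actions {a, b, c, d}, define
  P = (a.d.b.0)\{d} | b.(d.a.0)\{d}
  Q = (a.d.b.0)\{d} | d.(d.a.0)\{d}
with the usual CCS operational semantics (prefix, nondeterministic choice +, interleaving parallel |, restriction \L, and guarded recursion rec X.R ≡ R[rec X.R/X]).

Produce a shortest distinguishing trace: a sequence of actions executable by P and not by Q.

b

LTS(P): 4 reachable states
  u0 = (a.d.b.0)\{d} | b.(d.a.0)\{d} → —a→ u1, —b→ u2
  u1 = (d.b.0)\{d} | b.(d.a.0)\{d} → —b→ u3
  u2 = (a.d.b.0)\{d} | (d.a.0)\{d} → —a→ u3
  u3 = (d.b.0)\{d} | (d.a.0)\{d} → deadlocked
LTS(Q): 4 reachable states
  v0 = (a.d.b.0)\{d} | d.(d.a.0)\{d} → —a→ v1, —d→ v2
  v1 = (d.b.0)\{d} | d.(d.a.0)\{d} → —d→ v3
  v2 = (a.d.b.0)\{d} | (d.a.0)\{d} → —a→ v3
  v3 = (d.b.0)\{d} | (d.a.0)\{d} → deadlocked
Run σ = ⟨b⟩ on P: start {u0}
  step 1 (b): {u2}
  ✓ P
Run σ = ⟨b⟩ on Q: start {v0}
  step 1 (b): no successor for Q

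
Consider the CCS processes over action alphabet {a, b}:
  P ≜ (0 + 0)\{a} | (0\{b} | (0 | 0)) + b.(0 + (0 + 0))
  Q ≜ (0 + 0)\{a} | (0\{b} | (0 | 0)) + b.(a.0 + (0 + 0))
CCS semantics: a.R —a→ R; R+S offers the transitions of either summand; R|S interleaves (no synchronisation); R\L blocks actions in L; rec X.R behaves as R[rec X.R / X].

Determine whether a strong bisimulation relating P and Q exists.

P ≁ Q

LTS(P): 2 reachable states
  p0 = (0 + 0)\{a} | (0\{b} | (0 | 0)) + b.(0 + (0 + 0)) has moves --b--▸ p1
  p1 = 0 + (0 + 0) has moves (no moves)
LTS(Q): 3 reachable states
  q0 = (0 + 0)\{a} | (0\{b} | (0 | 0)) + b.(a.0 + (0 + 0)) has moves --b--▸ q1
  q1 = a.0 + (0 + 0) has moves --a--▸ q2
  q2 = 0 has moves (no moves)
Bisimilarity quotient blocks:
  B0 = {p0}
  B1 = {p1, q2}
  B2 = {q0}
  B3 = {q1}
p0 ∈ B0, q0 ∈ B2 → different blocks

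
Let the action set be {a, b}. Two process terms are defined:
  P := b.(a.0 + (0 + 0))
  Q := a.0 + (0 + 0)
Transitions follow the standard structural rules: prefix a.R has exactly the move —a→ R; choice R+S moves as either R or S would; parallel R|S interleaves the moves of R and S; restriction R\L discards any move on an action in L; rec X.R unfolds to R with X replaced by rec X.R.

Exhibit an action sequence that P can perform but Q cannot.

P's transition system — 3 states:
  p0 = b.(a.0 + (0 + 0)) → —b→ p1
  p1 = a.0 + (0 + 0) → —a→ p2
  p2 = 0 → ∅
Q's transition system — 2 states:
  q0 = a.0 + (0 + 0) → —a→ q1
  q1 = 0 → ∅
Run σ = ⟨b⟩ on P: start {p0}
  after b @ step 1: {p1}
  — P admits the full trace.
Run σ = ⟨b⟩ on Q: start {q0}
  after b @ step 1: ∅ (Q stuck)

b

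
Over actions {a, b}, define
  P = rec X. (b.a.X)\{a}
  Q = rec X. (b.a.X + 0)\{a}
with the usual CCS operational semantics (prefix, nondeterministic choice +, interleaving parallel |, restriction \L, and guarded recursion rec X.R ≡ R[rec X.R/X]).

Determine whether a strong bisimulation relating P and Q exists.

YES

Reachable graph of P (2 states):
  p0 = rec X. (b.a.X)\{a} ⊢ --b--▸ p1
  p1 = (a.(rec X. (b.a.X)\{a}))\{a} ⊢ (no moves)
Reachable graph of Q (2 states):
  q0 = rec X. (b.a.X + 0)\{a} ⊢ --b--▸ q1
  q1 = (a.(rec X. (b.a.X + 0)\{a}))\{a} ⊢ (no moves)
Bisimilarity quotient blocks:
  B0 = {p0, q0}
  B1 = {p1, q1}
p0 ∈ B0, q0 ∈ B0 → same block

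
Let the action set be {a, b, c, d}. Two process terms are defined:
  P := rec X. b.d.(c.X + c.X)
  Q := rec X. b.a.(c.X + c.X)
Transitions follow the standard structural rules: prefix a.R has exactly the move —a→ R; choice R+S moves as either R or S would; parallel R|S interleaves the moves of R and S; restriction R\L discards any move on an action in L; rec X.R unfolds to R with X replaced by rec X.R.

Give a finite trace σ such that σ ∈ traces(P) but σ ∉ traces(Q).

bd

Reachable graph of P (3 states):
  p0 = rec X. b.d.(c.X + c.X) → =b=> p1
  p1 = d.(c.(rec X. b.d.(c.X + c.X)) + c.(rec X. b.d.(c.X + c.X))) → =d=> p2
  p2 = c.(rec X. b.d.(c.X + c.X)) + c.(rec X. b.d.(c.X + c.X)) → =c=> p0
Reachable graph of Q (3 states):
  q0 = rec X. b.a.(c.X + c.X) → =b=> q1
  q1 = a.(c.(rec X. b.a.(c.X + c.X)) + c.(rec X. b.a.(c.X + c.X))) → =a=> q2
  q2 = c.(rec X. b.a.(c.X + c.X)) + c.(rec X. b.a.(c.X + c.X)) → =c=> q0
Run σ = ⟨bd⟩ on P: start {p0}
  after b @ step 1: {p1}
  after d @ step 2: {p2}
  ✓ P
Run σ = ⟨bd⟩ on Q: start {q0}
  after b @ step 1: {q1}
  after d @ step 2: ∅ (Q stuck)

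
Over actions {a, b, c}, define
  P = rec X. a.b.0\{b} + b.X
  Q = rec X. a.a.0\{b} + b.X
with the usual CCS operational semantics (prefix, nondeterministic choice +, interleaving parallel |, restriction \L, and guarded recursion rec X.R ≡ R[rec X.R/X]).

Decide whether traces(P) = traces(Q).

traces(P) ≠ traces(Q) — witness ⟨ab⟩

Reachable graph of P (3 states):
  m0 = rec X. a.b.0\{b} + b.X :: =a=> m1, =b=> m0
  m1 = b.0\{b} :: =b=> m2
  m2 = 0\{b} :: (no moves)
Reachable graph of Q (3 states):
  n0 = rec X. a.a.0\{b} + b.X :: =a=> n1, =b=> n0
  n1 = a.0\{b} :: =a=> n2
  n2 = 0\{b} :: (no moves)
Trace ⟨ab⟩ through P, begin at {m0}:
  step 1 (a): {m1}
  step 2 (b): {m2}
  P completes σ.
Trace ⟨ab⟩ through Q, begin at {n0}:
  step 1 (a): {n1}
  step 2 (b): ∅ (Q stuck)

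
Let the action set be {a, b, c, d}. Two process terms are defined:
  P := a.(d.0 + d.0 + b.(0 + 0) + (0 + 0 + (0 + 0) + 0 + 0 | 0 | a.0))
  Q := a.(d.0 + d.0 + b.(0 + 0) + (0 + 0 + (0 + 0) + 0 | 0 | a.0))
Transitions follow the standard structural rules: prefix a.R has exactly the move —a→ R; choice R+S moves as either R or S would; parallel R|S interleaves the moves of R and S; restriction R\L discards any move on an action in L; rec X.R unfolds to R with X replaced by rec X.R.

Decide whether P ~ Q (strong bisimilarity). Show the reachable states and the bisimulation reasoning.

Reachable graph of P (5 states):
  s0 = a.(d.0 + d.0 + b.(0 + 0) + (0 + 0 + (0 + 0) + 0 + 0 | 0 | a.0)) | —a→ s1
  s1 = d.0 + d.0 + b.(0 + 0) + (0 + 0 + (0 + 0) + 0 + 0 | 0 | a.0) | —a→ s2, —b→ s3, —d→ s4
  s2 = 0 | 0 | 0 | ∅
  s3 = 0 + 0 | ∅
  s4 = 0 | ∅
Reachable graph of Q (5 states):
  t0 = a.(d.0 + d.0 + b.(0 + 0) + (0 + 0 + (0 + 0) + 0 | 0 | a.0)) | —a→ t1
  t1 = d.0 + d.0 + b.(0 + 0) + (0 + 0 + (0 + 0) + 0 | 0 | a.0) | —a→ t2, —b→ t3, —d→ t4
  t2 = 0 | 0 | 0 | ∅
  t3 = 0 + 0 | ∅
  t4 = 0 | ∅
Coarsest stable partition (strong bisimilarity classes):
  B0 = {s0, t0}
  B1 = {s1, t1}
  B2 = {s2, s3, s4, t2, t3, t4}
s0 ∈ B0, t0 ∈ B0 → same block

YES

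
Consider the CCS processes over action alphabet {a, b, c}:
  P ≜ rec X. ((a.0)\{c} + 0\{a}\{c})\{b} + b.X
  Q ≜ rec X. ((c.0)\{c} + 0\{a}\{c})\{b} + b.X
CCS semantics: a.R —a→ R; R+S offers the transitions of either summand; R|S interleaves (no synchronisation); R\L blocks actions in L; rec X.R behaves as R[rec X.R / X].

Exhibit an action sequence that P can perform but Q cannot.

Reachable graph of P (2 states):
  u0 = rec X. ((a.0)\{c} + 0\{a}\{c})\{b} + b.X → --a--▸ u1, --b--▸ u0
  u1 = 0\{c}\{b} → deadlocked
Reachable graph of Q (1 states):
  v0 = rec X. ((c.0)\{c} + 0\{a}\{c})\{b} + b.X → --b--▸ v0
Executing a from P (initial set {u0}):
  step 1 (a): {u1}
  — P admits the full trace.
Executing a from Q (initial set {v0}):
  step 1 (a): ∅  — Q cannot continue

a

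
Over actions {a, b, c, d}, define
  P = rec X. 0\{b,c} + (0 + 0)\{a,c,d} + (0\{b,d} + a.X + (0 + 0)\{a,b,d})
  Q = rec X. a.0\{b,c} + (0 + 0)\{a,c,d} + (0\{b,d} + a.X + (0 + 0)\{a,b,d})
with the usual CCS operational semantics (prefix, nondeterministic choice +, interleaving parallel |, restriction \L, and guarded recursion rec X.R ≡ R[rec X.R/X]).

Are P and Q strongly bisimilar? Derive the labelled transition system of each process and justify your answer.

Reachable graph of P (1 states):
  p0 = rec X. 0\{b,c} + (0 + 0)\{a,c,d} + (0\{b,d} + a.X + (0 + 0)\{a,b,d}) has moves ··a··> p0
Reachable graph of Q (2 states):
  q0 = rec X. a.0\{b,c} + (0 + 0)\{a,c,d} + (0\{b,d} + a.X + (0 + 0)\{a,b,d}) has moves ··a··> q0, ··a··> q1
  q1 = 0\{b,c} has moves stopped
Bisimilarity quotient blocks:
  B0 = {p0}
  B1 = {q0}
  B2 = {q1}
p0 ∈ B0, q0 ∈ B1 → different blocks

P ≁ Q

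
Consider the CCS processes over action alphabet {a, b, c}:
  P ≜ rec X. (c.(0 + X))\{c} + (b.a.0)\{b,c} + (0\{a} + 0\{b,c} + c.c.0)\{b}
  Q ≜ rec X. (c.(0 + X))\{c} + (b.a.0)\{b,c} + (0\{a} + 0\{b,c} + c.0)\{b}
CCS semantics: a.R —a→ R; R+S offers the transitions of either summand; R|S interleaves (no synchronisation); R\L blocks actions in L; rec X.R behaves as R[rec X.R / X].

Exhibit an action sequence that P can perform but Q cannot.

LTS(P): 3 reachable states
  m0 = rec X. (c.(0 + X))\{c} + (b.a.0)\{b,c} + (0\{a} + 0\{b,c} + c.c.0)\{b} has moves =c=> m1
  m1 = (c.0)\{b} has moves =c=> m2
  m2 = 0\{b} has moves ∅
LTS(Q): 2 reachable states
  n0 = rec X. (c.(0 + X))\{c} + (b.a.0)\{b,c} + (0\{a} + 0\{b,c} + c.0)\{b} has moves =c=> n1
  n1 = 0\{b} has moves ∅
Run σ = ⟨cc⟩ on P: start {m0}
  after c @ step 1: {m1}
  after c @ step 2: {m2}
  ✓ P
Run σ = ⟨cc⟩ on Q: start {n0}
  after c @ step 1: {n1}
  after c @ step 2: ∅  — Q cannot continue

cc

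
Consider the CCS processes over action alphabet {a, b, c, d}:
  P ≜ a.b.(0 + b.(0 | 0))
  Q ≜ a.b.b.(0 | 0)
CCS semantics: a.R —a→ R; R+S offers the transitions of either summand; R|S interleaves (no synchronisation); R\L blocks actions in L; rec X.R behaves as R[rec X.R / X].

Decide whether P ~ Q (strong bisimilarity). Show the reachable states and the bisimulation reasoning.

Reachable graph of P (4 states):
  u0 = a.b.(0 + b.(0 | 0)) → -a-> u1
  u1 = b.(0 + b.(0 | 0)) → -b-> u2
  u2 = 0 + b.(0 | 0) → -b-> u3
  u3 = 0 | 0 → ∅
Reachable graph of Q (4 states):
  v0 = a.b.b.(0 | 0) → -a-> v1
  v1 = b.b.(0 | 0) → -b-> v2
  v2 = b.(0 | 0) → -b-> v3
  v3 = 0 | 0 → ∅
Bisimilarity quotient blocks:
  B0 = {u0, v0}
  B1 = {u1, v1}
  B2 = {u2, v2}
  B3 = {u3, v3}
u0 ∈ B0, v0 ∈ B0 → same block

YES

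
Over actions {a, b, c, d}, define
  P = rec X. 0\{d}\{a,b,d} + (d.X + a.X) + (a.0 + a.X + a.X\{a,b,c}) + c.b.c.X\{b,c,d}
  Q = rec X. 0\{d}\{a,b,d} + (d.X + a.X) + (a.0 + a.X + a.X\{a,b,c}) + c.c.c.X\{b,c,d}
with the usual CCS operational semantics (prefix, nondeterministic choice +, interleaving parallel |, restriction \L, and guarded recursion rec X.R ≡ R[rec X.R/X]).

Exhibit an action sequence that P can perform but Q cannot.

cb

P's transition system — 8 states:
  m0 = rec X. 0\{d}\{a,b,d} + (d.X + a.X) + (a.0 + a.X + a.X\{a,b,c}) + c.b.c.X\{b,c,d} ⊢ ··a··> m0, ··a··> m1, ··a··> m2, ··c··> m3, ··d··> m0
  m1 = (rec X. 0\{d}\{a,b,d} + (d.X + a.X) + (a.0 + a.X + a.X\{a,b,c}) + c.b.c.X\{b,c,d})\{a,b,c} ⊢ ··d··> m1
  m2 = 0 ⊢ (no moves)
  m3 = b.c.(rec X. 0\{d}\{a,b,d} + (d.X + a.X) + (a.0 + a.X + a.X\{a,b,c}) + c.b.c.X\{b,c,d})\{b,c,d} ⊢ ··b··> m4
  m4 = c.(rec X. 0\{d}\{a,b,d} + (d.X + a.X) + (a.0 + a.X + a.X\{a,b,c}) + c.b.c.X\{b,c,d})\{b,c,d} ⊢ ··c··> m5
  m5 = (rec X. 0\{d}\{a,b,d} + (d.X + a.X) + (a.0 + a.X + a.X\{a,b,c}) + c.b.c.X\{b,c,d})\{b,c,d} ⊢ ··a··> m5, ··a··> m6, ··a··> m7
  m6 = (rec X. 0\{d}\{a,b,d} + (d.X + a.X) + (a.0 + a.X + a.X\{a,b,c}) + c.b.c.X\{b,c,d})\{a,b,c}\{b,c,d} ⊢ (no moves)
  m7 = 0\{b,c,d} ⊢ (no moves)
Q's transition system — 8 states:
  n0 = rec X. 0\{d}\{a,b,d} + (d.X + a.X) + (a.0 + a.X + a.X\{a,b,c}) + c.c.c.X\{b,c,d} ⊢ ··a··> n0, ··a··> n1, ··a··> n2, ··c··> n3, ··d··> n0
  n1 = (rec X. 0\{d}\{a,b,d} + (d.X + a.X) + (a.0 + a.X + a.X\{a,b,c}) + c.c.c.X\{b,c,d})\{a,b,c} ⊢ ··d··> n1
  n2 = 0 ⊢ (no moves)
  n3 = c.c.(rec X. 0\{d}\{a,b,d} + (d.X + a.X) + (a.0 + a.X + a.X\{a,b,c}) + c.c.c.X\{b,c,d})\{b,c,d} ⊢ ··c··> n4
  n4 = c.(rec X. 0\{d}\{a,b,d} + (d.X + a.X) + (a.0 + a.X + a.X\{a,b,c}) + c.c.c.X\{b,c,d})\{b,c,d} ⊢ ··c··> n5
  n5 = (rec X. 0\{d}\{a,b,d} + (d.X + a.X) + (a.0 + a.X + a.X\{a,b,c}) + c.c.c.X\{b,c,d})\{b,c,d} ⊢ ··a··> n5, ··a··> n6, ··a··> n7
  n6 = (rec X. 0\{d}\{a,b,d} + (d.X + a.X) + (a.0 + a.X + a.X\{a,b,c}) + c.c.c.X\{b,c,d})\{a,b,c}\{b,c,d} ⊢ (no moves)
  n7 = 0\{b,c,d} ⊢ (no moves)
Run σ = ⟨cb⟩ on P: start {m0}
  step 1 (c): {m3}
  step 2 (b): {m4}
  P completes σ.
Run σ = ⟨cb⟩ on Q: start {n0}
  step 1 (c): {n3}
  step 2 (b): ∅ (Q stuck)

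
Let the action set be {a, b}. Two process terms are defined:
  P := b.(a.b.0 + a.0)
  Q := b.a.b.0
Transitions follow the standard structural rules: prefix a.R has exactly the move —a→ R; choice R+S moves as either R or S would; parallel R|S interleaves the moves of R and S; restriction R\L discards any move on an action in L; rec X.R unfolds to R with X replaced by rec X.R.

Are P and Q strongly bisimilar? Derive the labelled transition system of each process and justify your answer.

not bisimilar

Reachable graph of P (4 states):
  m0 = b.(a.b.0 + a.0) → =b=> m1
  m1 = a.b.0 + a.0 → =a=> m2, =a=> m3
  m2 = 0 → ∅
  m3 = b.0 → =b=> m2
Reachable graph of Q (4 states):
  n0 = b.a.b.0 → =b=> n1
  n1 = a.b.0 → =a=> n2
  n2 = b.0 → =b=> n3
  n3 = 0 → ∅
Partition-refinement fixed point:
  B0 = {m0}
  B1 = {m1}
  B2 = {m3, n2}
  B3 = {m2, n3}
  B4 = {n0}
  B5 = {n1}
m0 ∈ B0, n0 ∈ B4 → different blocks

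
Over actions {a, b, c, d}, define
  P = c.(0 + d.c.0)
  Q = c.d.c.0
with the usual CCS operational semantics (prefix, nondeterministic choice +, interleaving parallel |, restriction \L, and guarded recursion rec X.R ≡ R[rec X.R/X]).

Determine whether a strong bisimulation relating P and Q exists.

Reachable graph of P (4 states):
  s0 = c.(0 + d.c.0) has moves —c→ s1
  s1 = 0 + d.c.0 has moves —d→ s2
  s2 = c.0 has moves —c→ s3
  s3 = 0 has moves stopped
Reachable graph of Q (4 states):
  t0 = c.d.c.0 has moves —c→ t1
  t1 = d.c.0 has moves —d→ t2
  t2 = c.0 has moves —c→ t3
  t3 = 0 has moves stopped
Partition-refinement fixed point:
  B0 = {s0, t0}
  B1 = {s1, t1}
  B2 = {s2, t2}
  B3 = {s3, t3}
s0 ∈ B0, t0 ∈ B0 → same block

YES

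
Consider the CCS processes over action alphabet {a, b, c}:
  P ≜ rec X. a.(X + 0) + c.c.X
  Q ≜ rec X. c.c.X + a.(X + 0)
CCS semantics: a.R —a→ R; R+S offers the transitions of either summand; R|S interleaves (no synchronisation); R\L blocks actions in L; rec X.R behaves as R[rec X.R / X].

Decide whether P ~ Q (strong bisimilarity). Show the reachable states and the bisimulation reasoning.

Reachable graph of P (3 states):
  m0 = rec X. a.(X + 0) + c.c.X has moves —a→ m1, —c→ m2
  m1 = (rec X. a.(X + 0) + c.c.X) + 0 has moves —a→ m1, —c→ m2
  m2 = c.(rec X. a.(X + 0) + c.c.X) has moves —c→ m0
Reachable graph of Q (3 states):
  n0 = rec X. c.c.X + a.(X + 0) has moves —a→ n1, —c→ n2
  n1 = (rec X. c.c.X + a.(X + 0)) + 0 has moves —a→ n1, —c→ n2
  n2 = c.(rec X. c.c.X + a.(X + 0)) has moves —c→ n0
Partition-refinement fixed point:
  B0 = {m0, m1, n0, n1}
  B1 = {m2, n2}
m0 ∈ B0, n0 ∈ B0 → same block

P ~ Q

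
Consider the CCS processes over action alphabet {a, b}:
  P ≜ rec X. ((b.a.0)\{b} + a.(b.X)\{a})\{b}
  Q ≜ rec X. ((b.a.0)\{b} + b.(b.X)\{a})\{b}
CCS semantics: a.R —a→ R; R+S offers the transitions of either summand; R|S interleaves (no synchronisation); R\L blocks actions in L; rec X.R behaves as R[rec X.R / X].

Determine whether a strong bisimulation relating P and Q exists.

LTS(P): 2 reachable states
  m0 = rec X. ((b.a.0)\{b} + a.(b.X)\{a})\{b} has moves ··a··> m1
  m1 = (b.(rec X. ((b.a.0)\{b} + a.(b.X)\{a})\{b}))\{a}\{b} has moves ·
LTS(Q): 1 reachable states
  n0 = rec X. ((b.a.0)\{b} + b.(b.X)\{a})\{b} has moves ·
Coarsest stable partition (strong bisimilarity classes):
  B0 = {m0}
  B1 = {m1, n0}
m0 ∈ B0, n0 ∈ B1 → different blocks

not bisimilar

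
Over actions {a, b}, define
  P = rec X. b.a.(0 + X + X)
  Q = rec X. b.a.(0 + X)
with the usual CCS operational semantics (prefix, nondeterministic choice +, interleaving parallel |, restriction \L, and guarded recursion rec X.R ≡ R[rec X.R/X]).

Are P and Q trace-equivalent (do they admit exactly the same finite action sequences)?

Reachable graph of P (3 states):
  p0 = rec X. b.a.(0 + X + X) :: --b--▸ p1
  p1 = a.(0 + (rec X. b.a.(0 + X + X)) + (rec X. b.a.(0 + X + X))) :: --a--▸ p2
  p2 = 0 + (rec X. b.a.(0 + X + X)) + (rec X. b.a.(0 + X + X)) :: --b--▸ p1
Reachable graph of Q (3 states):
  q0 = rec X. b.a.(0 + X) :: --b--▸ q1
  q1 = a.(0 + (rec X. b.a.(0 + X))) :: --a--▸ q2
  q2 = 0 + (rec X. b.a.(0 + X)) :: --b--▸ q1
Bisimilarity quotient blocks:
  B0 = {p0, p2, q0, q2}
  B1 = {p1, q1}
p0 ∈ B0, q0 ∈ B0 → same block
Bisimilar ⇒ trace-equivalent.

trace-equivalent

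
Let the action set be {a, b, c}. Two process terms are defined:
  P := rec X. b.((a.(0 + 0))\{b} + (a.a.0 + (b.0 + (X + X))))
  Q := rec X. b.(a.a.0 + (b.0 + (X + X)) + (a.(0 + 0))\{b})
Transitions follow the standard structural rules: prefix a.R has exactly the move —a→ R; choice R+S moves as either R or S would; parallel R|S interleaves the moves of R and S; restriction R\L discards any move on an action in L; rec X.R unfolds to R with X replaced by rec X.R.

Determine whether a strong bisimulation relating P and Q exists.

bisimilar

Reachable graph of P (5 states):
  s0 = rec X. b.((a.(0 + 0))\{b} + (a.a.0 + (b.0 + (X + X)))) ⊢ -b-> s1
  s1 = (a.(0 + 0))\{b} + (a.a.0 + (b.0 + ((rec X. b.((a.(0 + 0))\{b} + (a.a.0 + (b.0 + (X + X))))) + (rec X. b.((a.(0 + 0))\{b} + (a.a.0 + (b.0 + (X + X)))))))) ⊢ -a-> s2, -a-> s3, -b-> s1, -b-> s4
  s2 = (0 + 0)\{b} ⊢ ·
  s3 = a.0 ⊢ -a-> s4
  s4 = 0 ⊢ ·
Reachable graph of Q (5 states):
  t0 = rec X. b.(a.a.0 + (b.0 + (X + X)) + (a.(0 + 0))\{b}) ⊢ -b-> t1
  t1 = a.a.0 + (b.0 + ((rec X. b.(a.a.0 + (b.0 + (X + X)) + (a.(0 + 0))\{b})) + (rec X. b.(a.a.0 + (b.0 + (X + X)) + (a.(0 + 0))\{b})))) + (a.(0 + 0))\{b} ⊢ -a-> t2, -a-> t3, -b-> t1, -b-> t4
  t2 = (0 + 0)\{b} ⊢ ·
  t3 = a.0 ⊢ -a-> t4
  t4 = 0 ⊢ ·
Coarsest stable partition (strong bisimilarity classes):
  B0 = {s0, t0}
  B1 = {s1, t1}
  B2 = {s2, s4, t2, t4}
  B3 = {s3, t3}
s0 ∈ B0, t0 ∈ B0 → same block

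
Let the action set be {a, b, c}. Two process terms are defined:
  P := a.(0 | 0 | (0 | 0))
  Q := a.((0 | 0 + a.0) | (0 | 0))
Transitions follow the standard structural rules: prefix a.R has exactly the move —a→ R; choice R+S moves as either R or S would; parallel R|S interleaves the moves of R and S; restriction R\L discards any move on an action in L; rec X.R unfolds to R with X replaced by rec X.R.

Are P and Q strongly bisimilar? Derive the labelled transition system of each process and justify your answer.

not bisimilar

LTS(P): 2 reachable states
  u0 = a.(0 | 0 | (0 | 0)) ⊢ —a→ u1
  u1 = 0 | 0 | (0 | 0) ⊢ stopped
LTS(Q): 3 reachable states
  v0 = a.((0 | 0 + a.0) | (0 | 0)) ⊢ —a→ v1
  v1 = (0 | 0 + a.0) | (0 | 0) ⊢ —a→ v2
  v2 = 0 | (0 | 0) ⊢ stopped
Partition-refinement fixed point:
  B0 = {u0, v1}
  B1 = {u1, v2}
  B2 = {v0}
u0 ∈ B0, v0 ∈ B2 → different blocks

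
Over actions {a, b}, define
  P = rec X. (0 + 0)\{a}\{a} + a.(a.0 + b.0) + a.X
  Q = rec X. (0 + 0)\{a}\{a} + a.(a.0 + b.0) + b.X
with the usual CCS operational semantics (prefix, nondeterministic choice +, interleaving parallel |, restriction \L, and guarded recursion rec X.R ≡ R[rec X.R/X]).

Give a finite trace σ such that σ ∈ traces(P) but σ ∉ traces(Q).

Reachable graph of P (3 states):
  p0 = rec X. (0 + 0)\{a}\{a} + a.(a.0 + b.0) + a.X has moves ··a··> p0, ··a··> p1
  p1 = a.0 + b.0 has moves ··a··> p2, ··b··> p2
  p2 = 0 has moves ∅
Reachable graph of Q (3 states):
  q0 = rec X. (0 + 0)\{a}\{a} + a.(a.0 + b.0) + b.X has moves ··a··> q1, ··b··> q0
  q1 = a.0 + b.0 has moves ··a··> q2, ··b··> q2
  q2 = 0 has moves ∅
Executing aaa from P (initial set {p0}):
  [1] a ⇒ {p0, p1}
  [2] a ⇒ {p0, p1, p2}
  [3] a ⇒ {p0, p1, p2}
  ✓ P
Executing aaa from Q (initial set {q0}):
  [1] a ⇒ {q1}
  [2] a ⇒ {q2}
  [3] a ⇒ no successor for Q

aaa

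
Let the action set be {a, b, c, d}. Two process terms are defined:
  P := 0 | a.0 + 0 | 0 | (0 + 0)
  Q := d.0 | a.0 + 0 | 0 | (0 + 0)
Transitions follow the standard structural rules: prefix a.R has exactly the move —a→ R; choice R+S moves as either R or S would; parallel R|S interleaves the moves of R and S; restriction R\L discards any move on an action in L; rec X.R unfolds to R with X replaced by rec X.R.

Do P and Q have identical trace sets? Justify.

NO — witness ⟨d⟩

Reachable graph of P (2 states):
  p0 = 0 | a.0 + 0 | 0 | (0 + 0) ⊢ ··a··> p1
  p1 = 0 | 0 ⊢ deadlocked
Reachable graph of Q (4 states):
  q0 = d.0 | a.0 + 0 | 0 | (0 + 0) ⊢ ··a··> q1, ··d··> q2
  q1 = d.0 | 0 ⊢ ··d··> q3
  q2 = 0 | a.0 ⊢ ··a··> q3
  q3 = 0 | 0 ⊢ deadlocked
Run σ = ⟨d⟩ on Q: start {q0}
  [1] d ⇒ {q2}
  — Q admits the full trace.
Run σ = ⟨d⟩ on P: start {p0}
  [1] d ⇒ ∅  — P cannot continue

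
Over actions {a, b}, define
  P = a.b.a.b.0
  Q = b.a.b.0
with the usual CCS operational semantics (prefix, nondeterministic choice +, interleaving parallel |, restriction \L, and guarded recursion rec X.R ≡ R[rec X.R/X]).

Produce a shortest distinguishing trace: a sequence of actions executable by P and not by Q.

LTS(P): 5 reachable states
  s0 = a.b.a.b.0 → -a-> s1
  s1 = b.a.b.0 → -b-> s2
  s2 = a.b.0 → -a-> s3
  s3 = b.0 → -b-> s4
  s4 = 0 → ∅
LTS(Q): 4 reachable states
  t0 = b.a.b.0 → -b-> t1
  t1 = a.b.0 → -a-> t2
  t2 = b.0 → -b-> t3
  t3 = 0 → ∅
Trace ⟨a⟩ through P, begin at {s0}:
  [1] a ⇒ {s1}
  ✓ P
Trace ⟨a⟩ through Q, begin at {t0}:
  [1] a ⇒ ∅ (Q stuck)

a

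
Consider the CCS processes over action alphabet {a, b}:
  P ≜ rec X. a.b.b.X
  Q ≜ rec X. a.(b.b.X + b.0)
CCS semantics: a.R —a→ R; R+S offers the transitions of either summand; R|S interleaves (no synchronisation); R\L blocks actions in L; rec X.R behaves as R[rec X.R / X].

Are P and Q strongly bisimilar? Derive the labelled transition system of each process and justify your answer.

not bisimilar

LTS(P): 3 reachable states
  m0 = rec X. a.b.b.X :: --a--▸ m1
  m1 = b.b.(rec X. a.b.b.X) :: --b--▸ m2
  m2 = b.(rec X. a.b.b.X) :: --b--▸ m0
LTS(Q): 4 reachable states
  n0 = rec X. a.(b.b.X + b.0) :: --a--▸ n1
  n1 = b.b.(rec X. a.(b.b.X + b.0)) + b.0 :: --b--▸ n2, --b--▸ n3
  n2 = 0 :: (no moves)
  n3 = b.(rec X. a.(b.b.X + b.0)) :: --b--▸ n0
Coarsest stable partition (strong bisimilarity classes):
  B0 = {m0}
  B1 = {m1}
  B2 = {m2}
  B3 = {n0}
  B4 = {n1}
  B5 = {n3}
  B6 = {n2}
m0 ∈ B0, n0 ∈ B3 → different blocks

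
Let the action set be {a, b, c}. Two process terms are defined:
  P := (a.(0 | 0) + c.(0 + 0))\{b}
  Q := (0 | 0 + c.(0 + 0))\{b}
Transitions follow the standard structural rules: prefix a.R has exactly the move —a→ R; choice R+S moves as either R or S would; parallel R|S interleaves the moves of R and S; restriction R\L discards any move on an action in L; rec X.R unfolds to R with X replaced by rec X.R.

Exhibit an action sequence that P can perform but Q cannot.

Reachable graph of P (3 states):
  m0 = (a.(0 | 0) + c.(0 + 0))\{b} ⊢ —a→ m1, —c→ m2
  m1 = (0 | 0)\{b} ⊢ ∅
  m2 = (0 + 0)\{b} ⊢ ∅
Reachable graph of Q (2 states):
  n0 = (0 | 0 + c.(0 + 0))\{b} ⊢ —c→ n1
  n1 = (0 + 0)\{b} ⊢ ∅
Executing a from P (initial set {m0}):
  after a @ step 1: {m1}
  P completes σ.
Executing a from Q (initial set {n0}):
  after a @ step 1: no successor for Q

a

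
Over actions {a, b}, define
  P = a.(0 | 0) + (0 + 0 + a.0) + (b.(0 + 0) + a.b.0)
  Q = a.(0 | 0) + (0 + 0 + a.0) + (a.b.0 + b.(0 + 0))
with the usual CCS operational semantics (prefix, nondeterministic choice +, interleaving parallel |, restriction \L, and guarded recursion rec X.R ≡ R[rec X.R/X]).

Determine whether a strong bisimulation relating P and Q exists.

Reachable graph of P (5 states):
  p0 = a.(0 | 0) + (0 + 0 + a.0) + (b.(0 + 0) + a.b.0) → —a→ p1, —a→ p2, —a→ p3, —b→ p4
  p1 = 0 → ∅
  p2 = 0 | 0 → ∅
  p3 = b.0 → —b→ p1
  p4 = 0 + 0 → ∅
Reachable graph of Q (5 states):
  q0 = a.(0 | 0) + (0 + 0 + a.0) + (a.b.0 + b.(0 + 0)) → —a→ q1, —a→ q2, —a→ q3, —b→ q4
  q1 = 0 → ∅
  q2 = 0 | 0 → ∅
  q3 = b.0 → —b→ q1
  q4 = 0 + 0 → ∅
Partition-refinement fixed point:
  B0 = {p0, q0}
  B1 = {p1, p2, p4, q1, q2, q4}
  B2 = {p3, q3}
p0 ∈ B0, q0 ∈ B0 → same block

P ~ Q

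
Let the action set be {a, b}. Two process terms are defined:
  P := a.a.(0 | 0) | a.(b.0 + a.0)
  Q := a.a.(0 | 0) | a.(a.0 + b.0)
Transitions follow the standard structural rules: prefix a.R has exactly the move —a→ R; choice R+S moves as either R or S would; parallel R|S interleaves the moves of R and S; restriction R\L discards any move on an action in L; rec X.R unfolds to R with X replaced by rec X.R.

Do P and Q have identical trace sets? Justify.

Reachable graph of P (9 states):
  m0 = a.a.(0 | 0) | a.(b.0 + a.0) has moves -a-> m1, -a-> m2
  m1 = a.(0 | 0) | a.(b.0 + a.0) has moves -a-> m3, -a-> m4
  m2 = a.a.(0 | 0) | (b.0 + a.0) has moves -a-> m4, -a-> m5, -b-> m5
  m3 = 0 | 0 | a.(b.0 + a.0) has moves -a-> m6
  m4 = a.(0 | 0) | (b.0 + a.0) has moves -a-> m6, -a-> m7, -b-> m7
  m5 = a.a.(0 | 0) | 0 has moves -a-> m7
  m6 = 0 | 0 | (b.0 + a.0) has moves -a-> m8, -b-> m8
  m7 = a.(0 | 0) | 0 has moves -a-> m8
  m8 = 0 | 0 | 0 has moves (no moves)
Reachable graph of Q (9 states):
  n0 = a.a.(0 | 0) | a.(a.0 + b.0) has moves -a-> n1, -a-> n2
  n1 = a.(0 | 0) | a.(a.0 + b.0) has moves -a-> n3, -a-> n4
  n2 = a.a.(0 | 0) | (a.0 + b.0) has moves -a-> n4, -a-> n5, -b-> n5
  n3 = 0 | 0 | a.(a.0 + b.0) has moves -a-> n6
  n4 = a.(0 | 0) | (a.0 + b.0) has moves -a-> n6, -a-> n7, -b-> n7
  n5 = a.a.(0 | 0) | 0 has moves -a-> n7
  n6 = 0 | 0 | (a.0 + b.0) has moves -a-> n8, -b-> n8
  n7 = a.(0 | 0) | 0 has moves -a-> n8
  n8 = 0 | 0 | 0 has moves (no moves)
Partition-refinement fixed point:
  B0 = {m0, n0}
  B1 = {m1, n1}
  B2 = {m4, n4}
  B3 = {m7, n7}
  B4 = {m8, n8}
  B5 = {m6, n6}
  B6 = {m3, n3}
  B7 = {m2, n2}
  B8 = {m5, n5}
m0 ∈ B0, n0 ∈ B0 → same block
Bisimilar ⇒ trace-equivalent.

trace-equivalent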